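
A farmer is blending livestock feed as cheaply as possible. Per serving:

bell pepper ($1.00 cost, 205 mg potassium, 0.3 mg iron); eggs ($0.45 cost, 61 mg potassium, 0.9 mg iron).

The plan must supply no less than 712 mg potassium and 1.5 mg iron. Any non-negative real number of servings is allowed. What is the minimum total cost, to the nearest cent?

bell pepper only: max(712/205, 1.5/0.3) = 5 servings → $5.00.
eggs only: max(712/61, 1.5/0.9) = 11.67 servings → $5.25.
bell pepper + eggs with both tight: 3.305 servings and 0.565 servings → $3.56.
So the least-cost plan costs $3.56.

$3.56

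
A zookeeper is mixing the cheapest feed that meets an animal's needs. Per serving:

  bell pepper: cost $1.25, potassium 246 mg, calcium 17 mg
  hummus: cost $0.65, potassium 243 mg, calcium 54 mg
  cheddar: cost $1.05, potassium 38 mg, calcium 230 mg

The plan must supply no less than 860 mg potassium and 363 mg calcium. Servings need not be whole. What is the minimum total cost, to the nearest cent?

$3.04

Two binding constraints pin down two serving amounts, so the optimal mix uses at most two foods. The candidates are each food alone (scaled to the tighter of potassium/calcium) and each pair with both constraints tight.
bell pepper only: max(860/246, 363/17) = 21.35 servings → $26.69.
hummus only: max(860/243, 363/54) = 6.722 servings → $4.37.
cheddar only: max(860/38, 363/230) = 22.63 servings → $23.76.
bell pepper + hummus with both targets exact would need a negative amount; discard.
bell pepper + cheddar with both tight: 3.29 servings and 1.335 servings → $5.51.
hummus + cheddar with both tight: 3.418 servings and 0.7758 servings → $3.04.
So the least-cost plan costs $3.04.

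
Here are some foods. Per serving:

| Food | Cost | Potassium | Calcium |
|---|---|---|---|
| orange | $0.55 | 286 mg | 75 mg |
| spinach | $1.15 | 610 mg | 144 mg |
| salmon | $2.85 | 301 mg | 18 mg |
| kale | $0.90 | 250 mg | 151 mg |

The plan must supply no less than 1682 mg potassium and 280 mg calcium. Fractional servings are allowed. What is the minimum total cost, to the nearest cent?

$3.17

Compare the cost at each extreme point of the feasible region.
orange only: max(1682/286, 280/75) = 5.881 servings → $3.23.
spinach only: max(1682/610, 280/144) = 2.757 servings → $3.17.
salmon only: max(1682/301, 280/18) = 15.56 servings → $44.33.
kale only: max(1682/250, 280/151) = 6.728 servings → $6.06.
orange + spinach: the both-tight solution has a negative serving — not a feasible corner.
orange + salmon with both tight: 3.099 servings and 2.644 servings → $9.24.
orange + kale: intersection lies outside the first quadrant.
spinach + salmon with both tight: 1.669 servings and 2.206 servings → $8.21.
spinach + kale: the both-tight solution has a negative serving — not a feasible corner.
salmon + kale with both tight: 4.493 servings and 1.319 servings → $13.99.
The minimum over all feasible corners is $3.17.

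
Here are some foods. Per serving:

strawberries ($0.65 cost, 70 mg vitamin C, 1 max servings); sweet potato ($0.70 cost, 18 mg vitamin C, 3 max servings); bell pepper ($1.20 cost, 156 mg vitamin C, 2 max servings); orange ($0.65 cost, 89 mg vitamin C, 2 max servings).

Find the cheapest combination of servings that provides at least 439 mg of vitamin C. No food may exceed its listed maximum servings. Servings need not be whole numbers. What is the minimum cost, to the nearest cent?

$3.31

Cost per mg of vitamin C: orange $0.0073, bell pepper $0.0077, strawberries $0.0093, sweet potato $0.0389.
Take 2 servings of orange: +178.0 mg vitamin C for $1.30 (total $1.30, still need 261.0 mg).
Take 1.673 servings of bell pepper: +261.0 mg vitamin C for $2.01 (total $3.31, still need 0.0 mg).
Filling from the cheapest source first is optimal under one linear minimum: $3.31.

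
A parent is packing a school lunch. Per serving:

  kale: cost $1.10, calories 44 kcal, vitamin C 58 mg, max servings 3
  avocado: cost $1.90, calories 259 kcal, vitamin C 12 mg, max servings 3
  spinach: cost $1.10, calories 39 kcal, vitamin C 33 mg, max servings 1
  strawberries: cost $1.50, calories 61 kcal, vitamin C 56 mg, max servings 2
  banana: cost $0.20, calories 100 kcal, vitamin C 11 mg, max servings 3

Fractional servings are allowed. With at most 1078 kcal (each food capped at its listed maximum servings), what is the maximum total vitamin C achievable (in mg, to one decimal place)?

374.5 mg

Vitamin C per kcal: kale 1.318, strawberries 0.918, spinach 0.8462, banana 0.11, avocado 0.04633.
Take 3 servings of kale: uses 132 kcal, +174.0 mg vitamin C (running total 174.0 mg).
Take 2 servings of strawberries: uses 122 kcal, +112.0 mg vitamin C (running total 286.0 mg).
Take 1 serving of spinach: uses 39 kcal, +33.0 mg vitamin C (running total 319.0 mg).
Take 3 servings of banana: uses 300 kcal, +33.0 mg vitamin C (running total 352.0 mg).
Take 1.873 servings of avocado: uses 485 kcal, +22.5 mg vitamin C (running total 374.5 mg).
Filling greedily by vitamin C-per-kcal is optimal for one linear limit, giving 374.5 mg.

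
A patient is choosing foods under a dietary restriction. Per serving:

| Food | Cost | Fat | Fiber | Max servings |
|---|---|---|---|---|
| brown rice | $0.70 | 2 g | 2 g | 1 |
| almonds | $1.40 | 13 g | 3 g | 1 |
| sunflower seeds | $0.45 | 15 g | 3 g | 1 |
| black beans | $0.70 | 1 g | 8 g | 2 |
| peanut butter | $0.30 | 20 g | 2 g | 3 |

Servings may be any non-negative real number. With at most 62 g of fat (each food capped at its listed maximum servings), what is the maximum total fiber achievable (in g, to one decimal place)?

27.0 g

Fiber per g fat: black beans 8, brown rice 1, almonds 0.2308, sunflower seeds 0.2, peanut butter 0.1.
Take 2 servings of black beans: uses 2 g fat, +16.0 g fiber (running total 16.0 g).
Take 1 serving of brown rice: uses 2 g fat, +2.0 g fiber (running total 18.0 g).
Take 1 serving of almonds: uses 13 g fat, +3.0 g fiber (running total 21.0 g).
Take 1 serving of sunflower seeds: uses 15 g fat, +3.0 g fiber (running total 24.0 g).
Take 1.5 servings of peanut butter: uses 30 g fat, +3.0 g fiber (running total 27.0 g).
Filling greedily by fiber-per-g fat is optimal for one linear limit, giving 27.0 g.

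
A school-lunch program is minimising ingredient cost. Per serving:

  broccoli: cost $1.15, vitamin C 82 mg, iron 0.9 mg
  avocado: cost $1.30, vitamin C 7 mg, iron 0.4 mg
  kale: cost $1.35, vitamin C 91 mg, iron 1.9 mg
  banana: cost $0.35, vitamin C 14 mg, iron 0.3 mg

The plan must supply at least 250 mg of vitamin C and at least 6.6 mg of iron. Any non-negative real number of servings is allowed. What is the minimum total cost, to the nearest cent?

A basic optimal solution has at most two foods positive. Try each food alone and each pair with both targets met exactly.
broccoli only: max(250/82, 6.6/0.9) = 7.333 servings → $8.43.
avocado only: max(250/7, 6.6/0.4) = 35.71 servings → $46.43.
kale only: max(250/91, 6.6/1.9) = 3.474 servings → $4.69.
banana only: max(250/14, 6.6/0.3) = 22 servings → $7.70.
broccoli + avocado with both tight: 2.03 servings and 11.93 servings → $17.85.
broccoli + kale with both targets exact would need a negative amount; discard.
broccoli + banana: the both-tight solution has a negative serving — not a feasible corner.
avocado + kale with both tight: 5.437 servings and 2.329 servings → $10.21.
avocado + banana with both tight: 4.971 servings and 15.37 servings → $11.84.
kale + banana: intersection lies outside the first quadrant.
Cheapest feasible corner: $4.69.

$4.69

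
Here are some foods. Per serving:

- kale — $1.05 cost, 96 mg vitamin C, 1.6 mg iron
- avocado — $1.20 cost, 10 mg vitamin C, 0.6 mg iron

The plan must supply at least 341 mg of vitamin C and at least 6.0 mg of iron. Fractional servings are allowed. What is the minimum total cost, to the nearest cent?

$3.94

An LP optimum is at a vertex; with two nutrient constraints at most two foods are used. Check each candidate.
kale only: max(341/96, 6.0/1.6) = 3.75 servings → $3.94.
avocado only: max(341/10, 6.0/0.6) = 34.1 servings → $40.92.
kale + avocado with both tight: 3.476 servings and 0.7308 servings → $4.53.
Cheapest feasible corner: $3.94.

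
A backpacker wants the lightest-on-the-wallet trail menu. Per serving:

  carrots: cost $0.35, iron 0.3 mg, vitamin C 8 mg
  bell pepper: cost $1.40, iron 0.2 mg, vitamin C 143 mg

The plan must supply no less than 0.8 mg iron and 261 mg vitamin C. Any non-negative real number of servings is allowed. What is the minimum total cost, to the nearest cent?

$2.96

At the optimum either one food covers both requirements or two foods hit both targets exactly; no other combination can be cheaper.
carrots only: max(0.8/0.3, 261/8) = 32.62 servings → $11.42.
bell pepper only: max(0.8/0.2, 261/143) = 4 servings → $5.60.
carrots + bell pepper with both tight: 1.506 servings and 1.741 servings → $2.96.
Cheapest feasible corner: $2.96.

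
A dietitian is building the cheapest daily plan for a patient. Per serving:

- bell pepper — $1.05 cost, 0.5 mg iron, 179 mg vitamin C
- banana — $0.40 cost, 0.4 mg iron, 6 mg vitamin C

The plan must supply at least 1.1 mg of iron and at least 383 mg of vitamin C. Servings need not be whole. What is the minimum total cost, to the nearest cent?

A basic optimal solution has at most two foods positive. Try each food alone and each pair with both targets met exactly.
bell pepper only: max(1.1/0.5, 383/179) = 2.2 servings → $2.31.
banana only: max(1.1/0.4, 383/6) = 63.83 servings → $25.53.
bell pepper + banana with both tight: 2.137 servings and 0.07872 servings → $2.28.
Cheapest feasible corner: $2.28.

$2.28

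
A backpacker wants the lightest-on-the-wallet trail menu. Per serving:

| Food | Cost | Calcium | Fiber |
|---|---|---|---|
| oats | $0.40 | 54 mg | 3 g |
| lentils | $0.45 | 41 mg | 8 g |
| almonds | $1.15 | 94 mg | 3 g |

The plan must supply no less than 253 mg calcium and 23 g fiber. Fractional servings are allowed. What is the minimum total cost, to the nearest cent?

$2.10

Minimising a linear cost over {calcium ≥ 253, fiber ≥ 23, servings ≥ 0} — the optimum is at a vertex, using one or two foods.
oats only: max(253/54, 23/3) = 7.667 servings → $3.07.
lentils only: max(253/41, 23/8) = 6.171 servings → $2.78.
almonds only: max(253/94, 23/3) = 7.667 servings → $8.82.
oats + lentils with both tight: 3.498 servings and 1.563 servings → $2.10.
oats + almonds with both targets exact would need a negative amount; discard.
lentils + almonds with both tight: 2.231 servings and 1.719 servings → $2.98.
The minimum over all feasible corners is $2.10.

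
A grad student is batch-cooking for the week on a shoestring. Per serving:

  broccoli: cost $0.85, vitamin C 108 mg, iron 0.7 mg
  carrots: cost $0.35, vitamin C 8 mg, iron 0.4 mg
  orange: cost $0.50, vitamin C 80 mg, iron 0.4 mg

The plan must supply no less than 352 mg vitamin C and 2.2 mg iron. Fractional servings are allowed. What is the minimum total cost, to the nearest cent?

$2.57

Check every corner: each single food scaled to meet both minima, and each pair solved so both constraints bind.
broccoli only: max(352/108, 2.2/0.7) = 3.259 servings → $2.77.
carrots only: max(352/8, 2.2/0.4) = 44 servings → $15.40.
orange only: max(352/80, 2.2/0.4) = 5.5 servings → $2.75.
broccoli + carrots: intersection lies outside the first quadrant.
broccoli + orange with both tight: 2.75 servings and 0.6875 servings → $2.68.
carrots + orange with both tight: 1.222 servings and 4.278 servings → $2.57.
Cheapest feasible corner: $2.57.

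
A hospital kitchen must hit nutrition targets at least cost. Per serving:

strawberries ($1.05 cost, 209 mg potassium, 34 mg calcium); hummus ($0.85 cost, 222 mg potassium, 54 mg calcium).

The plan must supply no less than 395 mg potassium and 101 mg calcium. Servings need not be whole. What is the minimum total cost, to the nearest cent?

$1.59

strawberries only: max(395/209, 101/34) = 2.971 servings → $3.12.
hummus only: max(395/222, 101/54) = 1.87 servings → $1.59.
strawberries + hummus: intersection lies outside the first quadrant.
The minimum over all feasible corners is $1.59.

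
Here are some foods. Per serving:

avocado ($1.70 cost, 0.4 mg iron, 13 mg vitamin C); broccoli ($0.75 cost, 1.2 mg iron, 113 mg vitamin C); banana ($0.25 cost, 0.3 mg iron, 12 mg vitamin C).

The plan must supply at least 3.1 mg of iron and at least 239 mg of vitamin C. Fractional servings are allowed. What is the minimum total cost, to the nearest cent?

With two linear requirements the optimum uses one or two foods; enumerate the corners.
avocado only: max(3.1/0.4, 239/13) = 18.38 servings → $31.25.
broccoli only: max(3.1/1.2, 239/113) = 2.583 servings → $1.94.
banana only: max(3.1/0.3, 239/12) = 19.92 servings → $4.98.
avocado + broccoli with both tight: 2.145 servings and 1.868 servings → $5.05.
avocado + banana: intersection lies outside the first quadrant.
broccoli + banana with both tight: 1.769 servings and 3.256 servings → $2.14.
Cheapest feasible corner: $1.94.

$1.94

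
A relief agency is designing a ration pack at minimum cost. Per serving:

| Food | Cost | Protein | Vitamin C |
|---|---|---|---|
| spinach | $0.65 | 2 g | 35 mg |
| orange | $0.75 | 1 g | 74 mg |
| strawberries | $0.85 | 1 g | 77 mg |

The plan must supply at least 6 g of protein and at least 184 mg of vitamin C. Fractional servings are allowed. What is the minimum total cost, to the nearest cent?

Two binding constraints pin down two serving amounts, so the optimal mix uses at most two foods. The candidates are each food alone (scaled to the tighter of protein/vitamin C) and each pair with both constraints tight.
spinach only: max(6/2, 184/35) = 5.257 servings → $3.42.
orange only: max(6/1, 184/74) = 6 servings → $4.50.
strawberries only: max(6/1, 184/77) = 6 servings → $5.10.
spinach + orange with both tight: 2.301 servings and 1.398 servings → $2.54.
spinach + strawberries with both tight: 2.336 servings and 1.328 servings → $2.65.
orange + strawberries: the both-tight solution has a negative serving — not a feasible corner.
The minimum over all feasible corners is $2.54.

$2.54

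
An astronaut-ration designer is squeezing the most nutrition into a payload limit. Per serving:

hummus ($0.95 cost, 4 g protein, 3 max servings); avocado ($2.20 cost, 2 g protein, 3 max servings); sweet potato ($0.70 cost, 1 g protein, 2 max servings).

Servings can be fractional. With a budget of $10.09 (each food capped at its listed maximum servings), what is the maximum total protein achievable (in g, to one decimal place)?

Protein per dollar: hummus 4.211, sweet potato 1.429, avocado 0.9091.
Take 3 servings of hummus: spends $2.85, +12.0 g protein (running total 12.0 g).
Take 2 servings of sweet potato: spends $1.40, +2.0 g protein (running total 14.0 g).
Take 2.655 servings of avocado: spends $5.84, +5.3 g protein (running total 19.3 g).
Greedy by best ratio exhausts the cost allowance optimally: 19.3 g.

19.3 g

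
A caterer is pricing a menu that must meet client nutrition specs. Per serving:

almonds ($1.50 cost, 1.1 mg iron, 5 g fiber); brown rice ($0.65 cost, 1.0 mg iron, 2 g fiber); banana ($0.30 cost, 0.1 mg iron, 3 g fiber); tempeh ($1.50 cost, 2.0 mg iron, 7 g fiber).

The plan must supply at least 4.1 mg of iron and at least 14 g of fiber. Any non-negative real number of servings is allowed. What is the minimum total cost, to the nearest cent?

$3.05

almonds only: max(4.1/1.1, 14/5) = 3.727 servings → $5.59.
brown rice only: max(4.1/1.0, 14/2) = 7 servings → $4.55.
banana only: max(4.1/0.1, 14/3) = 41 servings → $12.30.
tempeh only: max(4.1/2.0, 14/7) = 2.05 servings → $3.08.
almonds + brown rice with both tight: 2.071 servings and 1.821 servings → $4.29.
almonds + banana: the both-tight solution has a negative serving — not a feasible corner.
almonds + tempeh with both targets exact would need a negative amount; discard.
brown rice + banana with both tight: 3.893 servings and 2.071 servings → $3.15.
brown rice + tempeh with both tight: 0.2333 servings and 1.933 servings → $3.05.
banana + tempeh: the both-tight solution has a negative serving — not a feasible corner.
Cheapest feasible corner: $3.05.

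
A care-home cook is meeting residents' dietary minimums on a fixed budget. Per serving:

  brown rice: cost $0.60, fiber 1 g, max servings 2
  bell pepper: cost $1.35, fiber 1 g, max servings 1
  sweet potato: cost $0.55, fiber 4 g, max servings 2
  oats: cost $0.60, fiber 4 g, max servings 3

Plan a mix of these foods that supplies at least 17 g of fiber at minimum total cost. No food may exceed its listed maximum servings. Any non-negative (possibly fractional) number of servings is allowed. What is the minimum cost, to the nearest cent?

Cost per g of fiber: sweet potato $0.1375, oats $0.1500, brown rice $0.6000, bell pepper $1.3500.
Take 2 servings of sweet potato: +8.0 g fiber for $1.10 (total $1.10, still need 9.0 g).
Take 2.25 servings of oats: +9.0 g fiber for $1.35 (total $2.45, still need 0.0 g).
Filling from the cheapest source first is optimal under one linear minimum: $2.45.

$2.45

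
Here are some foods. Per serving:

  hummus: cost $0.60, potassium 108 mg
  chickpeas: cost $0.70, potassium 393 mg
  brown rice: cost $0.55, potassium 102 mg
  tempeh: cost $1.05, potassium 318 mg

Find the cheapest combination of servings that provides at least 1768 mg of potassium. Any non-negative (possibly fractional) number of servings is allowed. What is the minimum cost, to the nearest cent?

Cost per mg of potassium: chickpeas $0.0018, tempeh $0.0033, brown rice $0.0054, hummus $0.0056.
With no serving limits, use only chickpeas: 1768 mg / 393 mg = 4.499 servings × $0.70 = $3.15.

$3.15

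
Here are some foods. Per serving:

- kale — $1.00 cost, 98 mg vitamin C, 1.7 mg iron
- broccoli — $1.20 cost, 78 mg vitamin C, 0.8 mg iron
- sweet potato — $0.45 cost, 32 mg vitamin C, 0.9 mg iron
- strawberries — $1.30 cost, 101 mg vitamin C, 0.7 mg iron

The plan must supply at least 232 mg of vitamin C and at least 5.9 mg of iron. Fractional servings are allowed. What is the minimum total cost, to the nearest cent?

$3.04

At the optimum either one food covers both requirements or two foods hit both targets exactly; no other combination can be cheaper.
kale only: max(232/98, 5.9/1.7) = 3.471 servings → $3.47.
broccoli only: max(232/78, 5.9/0.8) = 7.375 servings → $8.85.
sweet potato only: max(232/32, 5.9/0.9) = 7.25 servings → $3.26.
strawberries only: max(232/101, 5.9/0.7) = 8.429 servings → $10.96.
kale + broccoli with both targets exact would need a negative amount; discard.
kale + sweet potato with both tight: 0.5917 servings and 5.438 servings → $3.04.
kale + strawberries with both targets exact would need a negative amount; discard.
broccoli + sweet potato with both tight: 0.4484 servings and 6.157 servings → $3.31.
broccoli + strawberries: intersection lies outside the first quadrant.
sweet potato + strawberries with both tight: 6.328 servings and 0.292 servings → $3.23.
So the least-cost plan costs $3.04.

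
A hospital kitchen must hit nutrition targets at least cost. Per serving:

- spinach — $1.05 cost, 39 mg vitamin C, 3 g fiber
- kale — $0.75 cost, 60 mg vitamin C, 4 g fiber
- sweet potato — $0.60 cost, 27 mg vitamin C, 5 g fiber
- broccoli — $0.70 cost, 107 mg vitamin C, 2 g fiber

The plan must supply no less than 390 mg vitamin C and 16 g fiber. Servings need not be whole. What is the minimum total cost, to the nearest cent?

$3.37

For a min-cost LP with two ≥-constraints, a basic feasible solution has at most two positive variables.
spinach only: max(390/39, 16/3) = 10 servings → $10.50.
kale only: max(390/60, 16/4) = 6.5 servings → $4.88.
sweet potato only: max(390/27, 16/5) = 14.44 servings → $8.67.
broccoli only: max(390/107, 16/2) = 8 servings → $5.60.
spinach + kale with both targets exact would need a negative amount; discard.
spinach + sweet potato with both targets exact would need a negative amount; discard.
spinach + broccoli with both tight: 3.835 servings and 2.247 servings → $5.60.
kale + sweet potato with both targets exact would need a negative amount; discard.
kale + broccoli with both tight: 3.026 servings and 1.948 servings → $3.63.
sweet potato + broccoli with both tight: 1.938 servings and 3.156 servings → $3.37.
The minimum over all feasible corners is $3.37.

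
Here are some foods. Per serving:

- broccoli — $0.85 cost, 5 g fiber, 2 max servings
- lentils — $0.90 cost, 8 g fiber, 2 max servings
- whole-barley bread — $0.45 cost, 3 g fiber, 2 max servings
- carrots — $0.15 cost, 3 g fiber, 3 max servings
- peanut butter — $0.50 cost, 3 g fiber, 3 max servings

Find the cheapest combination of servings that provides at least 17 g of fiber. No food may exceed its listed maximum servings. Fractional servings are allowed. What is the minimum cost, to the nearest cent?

Cost per g of fiber: carrots $0.0500, lentils $0.1125, whole-barley bread $0.1500, peanut butter $0.1667, broccoli $0.1700.
Take 3 servings of carrots: +9.0 g fiber for $0.45 (total $0.45, still need 8.0 g).
Take 1 serving of lentils: +8.0 g fiber for $0.90 (total $1.35, still need 0.0 g).
Filling from the cheapest source first is optimal under one linear minimum: $1.35.

$1.35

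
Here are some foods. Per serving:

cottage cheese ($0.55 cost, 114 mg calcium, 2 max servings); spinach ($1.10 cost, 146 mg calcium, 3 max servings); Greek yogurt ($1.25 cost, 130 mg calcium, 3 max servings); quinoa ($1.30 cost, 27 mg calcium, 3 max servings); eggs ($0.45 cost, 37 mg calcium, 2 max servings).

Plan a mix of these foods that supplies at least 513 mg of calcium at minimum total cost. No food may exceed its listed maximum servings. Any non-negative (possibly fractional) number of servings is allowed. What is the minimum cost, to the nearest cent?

$3.25

Cost per mg of calcium: cottage cheese $0.0048, spinach $0.0075, Greek yogurt $0.0096, eggs $0.0122, quinoa $0.0481.
Take 2 servings of cottage cheese: +228.0 mg calcium for $1.10 (total $1.10, still need 285.0 mg).
Take 1.952 servings of spinach: +285.0 mg calcium for $2.15 (total $3.25, still need 0.0 mg).
Greedy by cheapest-per-mg is optimal for a single linear constraint, so the minimum cost is $3.25.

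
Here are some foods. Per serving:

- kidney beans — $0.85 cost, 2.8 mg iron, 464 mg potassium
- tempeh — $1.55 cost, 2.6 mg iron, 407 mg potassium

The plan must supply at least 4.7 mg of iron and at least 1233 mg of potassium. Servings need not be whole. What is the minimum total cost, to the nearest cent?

$2.26

kidney beans only: max(4.7/2.8, 1233/464) = 2.657 servings → $2.26.
tempeh only: max(4.7/2.6, 1233/407) = 3.029 servings → $4.70.
kidney beans + tempeh: intersection lies outside the first quadrant.
Cheapest feasible corner: $2.26.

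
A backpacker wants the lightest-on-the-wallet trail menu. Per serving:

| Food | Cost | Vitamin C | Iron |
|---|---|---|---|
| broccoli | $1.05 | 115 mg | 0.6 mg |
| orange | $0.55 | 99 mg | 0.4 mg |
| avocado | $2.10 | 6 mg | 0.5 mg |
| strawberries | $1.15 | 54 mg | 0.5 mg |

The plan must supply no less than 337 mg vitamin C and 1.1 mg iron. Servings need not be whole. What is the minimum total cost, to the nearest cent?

broccoli only: max(337/115, 1.1/0.6) = 2.93 servings → $3.08.
orange only: max(337/99, 1.1/0.4) = 3.404 servings → $1.87.
avocado only: max(337/6, 1.1/0.5) = 56.17 servings → $117.95.
strawberries only: max(337/54, 1.1/0.5) = 6.241 servings → $7.18.
broccoli + orange: the both-tight solution has a negative serving — not a feasible corner.
broccoli + avocado: intersection lies outside the first quadrant.
broccoli + strawberries: intersection lies outside the first quadrant.
orange + avocado with both targets exact would need a negative amount; discard.
orange + strawberries with both targets exact would need a negative amount; discard.
avocado + strawberries: the both-tight solution has a negative serving — not a feasible corner.
The minimum over all feasible corners is $1.87.

$1.87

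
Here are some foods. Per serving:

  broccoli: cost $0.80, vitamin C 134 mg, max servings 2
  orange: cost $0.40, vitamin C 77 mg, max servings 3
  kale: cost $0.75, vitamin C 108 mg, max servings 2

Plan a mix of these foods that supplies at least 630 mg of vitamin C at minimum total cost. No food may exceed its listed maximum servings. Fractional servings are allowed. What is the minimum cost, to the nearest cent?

$3.71

Cost per mg of vitamin C: orange $0.0052, broccoli $0.0060, kale $0.0069.
Take 3 servings of orange: +231.0 mg vitamin C for $1.20 (total $1.20, still need 399.0 mg).
Take 2 servings of broccoli: +268.0 mg vitamin C for $1.60 (total $2.80, still need 131.0 mg).
Take 1.213 servings of kale: +131.0 mg vitamin C for $0.91 (total $3.71, still need 0.0 mg).
Greedy by cheapest-per-mg is optimal for a single linear constraint, so the minimum cost is $3.71.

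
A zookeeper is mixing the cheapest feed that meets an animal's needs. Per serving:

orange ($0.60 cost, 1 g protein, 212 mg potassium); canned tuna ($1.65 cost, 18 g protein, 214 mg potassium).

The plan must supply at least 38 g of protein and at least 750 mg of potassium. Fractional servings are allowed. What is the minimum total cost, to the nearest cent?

A basic optimal solution has at most two foods positive. Try each food alone and each pair with both targets met exactly.
orange only: max(38/1, 750/212) = 38 servings → $22.80.
canned tuna only: max(38/18, 750/214) = 3.505 servings → $5.78.
orange + canned tuna with both tight: 1.49 servings and 2.028 servings → $4.24.
Cheapest feasible corner: $4.24.

$4.24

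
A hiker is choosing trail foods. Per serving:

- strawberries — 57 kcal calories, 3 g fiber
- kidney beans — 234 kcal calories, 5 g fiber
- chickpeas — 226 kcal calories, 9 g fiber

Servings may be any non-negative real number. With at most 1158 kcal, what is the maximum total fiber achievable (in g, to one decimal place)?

60.9 g

Fiber per kcal: strawberries 0.05263, chickpeas 0.03982, kidney beans 0.02137.
With no serving limits, spend the whole calories allowance on strawberries: 1158 kcal / 57 kcal × 3 g = 60.9 g.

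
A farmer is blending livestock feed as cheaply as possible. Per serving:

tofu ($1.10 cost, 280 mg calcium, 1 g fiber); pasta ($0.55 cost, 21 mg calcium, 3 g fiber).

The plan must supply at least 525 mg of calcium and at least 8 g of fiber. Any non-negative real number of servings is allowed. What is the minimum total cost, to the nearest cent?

$3.04

Two binding constraints pin down two serving amounts, so the optimal mix uses at most two foods. The candidates are each food alone (scaled to the tighter of calcium/fiber) and each pair with both constraints tight.
tofu only: max(525/280, 8/1) = 8 servings → $8.80.
pasta only: max(525/21, 8/3) = 25 servings → $13.75.
tofu + pasta with both tight: 1.718 servings and 2.094 servings → $3.04.
The minimum over all feasible corners is $3.04.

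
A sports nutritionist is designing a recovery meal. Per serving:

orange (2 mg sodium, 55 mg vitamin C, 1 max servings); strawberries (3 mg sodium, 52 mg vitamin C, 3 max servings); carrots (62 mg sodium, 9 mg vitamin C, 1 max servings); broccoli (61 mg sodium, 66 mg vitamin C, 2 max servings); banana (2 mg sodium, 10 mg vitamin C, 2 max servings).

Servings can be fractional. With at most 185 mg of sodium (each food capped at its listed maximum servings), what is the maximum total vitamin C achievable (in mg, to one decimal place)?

Vitamin C per mg sodium: orange 27.5, strawberries 17.33, banana 5, broccoli 1.082, carrots 0.1452.
Take 1 serving of orange: uses 2 mg sodium, +55.0 mg vitamin C (running total 55.0 mg).
Take 3 servings of strawberries: uses 9 mg sodium, +156.0 mg vitamin C (running total 211.0 mg).
Take 2 servings of banana: uses 4 mg sodium, +20.0 mg vitamin C (running total 231.0 mg).
Take 2 servings of broccoli: uses 122 mg sodium, +132.0 mg vitamin C (running total 363.0 mg).
Take 0.7742 servings of carrots: uses 48 mg sodium, +7.0 mg vitamin C (running total 370.0 mg).
Greedy by best ratio exhausts the sodium allowance optimally: 370.0 mg.

370.0 mg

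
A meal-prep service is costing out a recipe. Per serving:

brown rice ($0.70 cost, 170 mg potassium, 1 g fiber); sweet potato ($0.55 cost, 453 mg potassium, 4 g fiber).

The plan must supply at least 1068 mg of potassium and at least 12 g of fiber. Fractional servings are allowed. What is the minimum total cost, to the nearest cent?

$1.65

This is a tiny linear program; its minimum lies at a vertex of the feasible set. List the vertices and price them.
brown rice only: max(1068/170, 12/1) = 12 servings → $8.40.
sweet potato only: max(1068/453, 12/4) = 3 servings → $1.65.
brown rice + sweet potato: intersection lies outside the first quadrant.
The minimum over all feasible corners is $1.65.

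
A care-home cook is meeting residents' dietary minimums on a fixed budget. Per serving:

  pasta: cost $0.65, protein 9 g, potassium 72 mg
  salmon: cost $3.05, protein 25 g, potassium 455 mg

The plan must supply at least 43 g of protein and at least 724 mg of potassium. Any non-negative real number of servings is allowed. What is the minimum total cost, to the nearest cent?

Check every corner: each single food scaled to meet both minima, and each pair solved so both constraints bind.
pasta only: max(43/9, 724/72) = 10.06 servings → $6.54.
salmon only: max(43/25, 724/455) = 1.72 servings → $5.25.
pasta + salmon with both tight: 0.6383 servings and 1.49 servings → $4.96.
The minimum over all feasible corners is $4.96.

$4.96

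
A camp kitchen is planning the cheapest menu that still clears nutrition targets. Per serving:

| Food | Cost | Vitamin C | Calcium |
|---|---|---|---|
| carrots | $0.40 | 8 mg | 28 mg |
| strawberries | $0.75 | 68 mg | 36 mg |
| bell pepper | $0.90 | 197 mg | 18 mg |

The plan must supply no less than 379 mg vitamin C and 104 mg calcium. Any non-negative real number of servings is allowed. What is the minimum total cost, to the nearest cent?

The cheapest plan sits at a corner of the feasible region — with two constraints it uses at most two foods.
carrots only: max(379/8, 104/28) = 47.38 servings → $18.95.
strawberries only: max(379/68, 104/36) = 5.574 servings → $4.18.
bell pepper only: max(379/197, 104/18) = 5.778 servings → $5.20.
carrots + strawberries: intersection lies outside the first quadrant.
carrots + bell pepper with both tight: 2.544 servings and 1.821 servings → $2.66.
strawberries + bell pepper with both tight: 2.329 servings and 1.12 servings → $2.75.
Cheapest feasible corner: $2.66.

$2.66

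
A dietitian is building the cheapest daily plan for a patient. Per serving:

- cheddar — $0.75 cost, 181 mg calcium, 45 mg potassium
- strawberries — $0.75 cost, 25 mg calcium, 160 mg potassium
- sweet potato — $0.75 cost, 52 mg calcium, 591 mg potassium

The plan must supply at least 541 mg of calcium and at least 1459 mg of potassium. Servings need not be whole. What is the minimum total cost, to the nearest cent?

$3.47

A basic optimal solution has at most two foods positive. Try each food alone and each pair with both targets met exactly.
cheddar only: max(541/181, 1459/45) = 32.42 servings → $24.32.
strawberries only: max(541/25, 1459/160) = 21.64 servings → $16.23.
sweet potato only: max(541/52, 1459/591) = 10.4 servings → $7.80.
cheddar + strawberries with both tight: 1.799 servings and 8.613 servings → $7.81.
cheddar + sweet potato with both tight: 2.331 servings and 2.291 servings → $3.47.
strawberries + sweet potato: intersection lies outside the first quadrant.
The minimum over all feasible corners is $3.47.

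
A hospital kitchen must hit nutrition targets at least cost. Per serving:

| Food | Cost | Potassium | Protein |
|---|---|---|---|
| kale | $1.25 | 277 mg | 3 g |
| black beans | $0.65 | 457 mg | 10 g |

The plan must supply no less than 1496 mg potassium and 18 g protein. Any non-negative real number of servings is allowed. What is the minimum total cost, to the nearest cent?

For a min-cost LP with two ≥-constraints, a basic feasible solution has at most two positive variables.
kale only: max(1496/277, 18/3) = 6 servings → $7.50.
black beans only: max(1496/457, 18/10) = 3.274 servings → $2.13.
kale + black beans with both tight: 4.813 servings and 0.356 servings → $6.25.
So the least-cost plan costs $2.13.

$2.13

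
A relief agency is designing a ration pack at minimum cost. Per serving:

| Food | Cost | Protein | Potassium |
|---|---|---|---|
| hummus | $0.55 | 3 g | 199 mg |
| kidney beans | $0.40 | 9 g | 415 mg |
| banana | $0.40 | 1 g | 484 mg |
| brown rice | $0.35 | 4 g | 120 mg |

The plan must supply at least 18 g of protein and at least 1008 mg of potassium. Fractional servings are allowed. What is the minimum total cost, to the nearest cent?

$0.94

Minimising a linear cost over {protein ≥ 18, potassium ≥ 1008, servings ≥ 0} — the optimum is at a vertex, using one or two foods.
hummus only: max(18/3, 1008/199) = 6 servings → $3.30.
kidney beans only: max(18/9, 1008/415) = 2.429 servings → $0.97.
banana only: max(18/1, 1008/484) = 18 servings → $7.20.
brown rice only: max(18/4, 1008/120) = 8.4 servings → $2.94.
hummus + kidney beans with both tight: 2.934 servings and 1.022 servings → $2.02.
hummus + banana: the both-tight solution has a negative serving — not a feasible corner.
hummus + brown rice with both tight: 4.294 servings and 1.28 servings → $2.81.
kidney beans + banana with both tight: 1.955 servings and 0.4065 servings → $0.94.
kidney beans + brown rice with both targets exact would need a negative amount; discard.
banana + brown rice with both tight: 1.031 servings and 4.242 servings → $1.90.
So the least-cost plan costs $0.94.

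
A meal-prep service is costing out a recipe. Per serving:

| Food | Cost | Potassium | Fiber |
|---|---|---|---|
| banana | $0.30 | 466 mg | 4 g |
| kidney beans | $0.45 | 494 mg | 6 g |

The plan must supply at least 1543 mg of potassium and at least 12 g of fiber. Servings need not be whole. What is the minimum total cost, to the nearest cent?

$0.99

Two binding constraints pin down two serving amounts, so the optimal mix uses at most two foods. The candidates are each food alone (scaled to the tighter of potassium/fiber) and each pair with both constraints tight.
banana only: max(1543/466, 12/4) = 3.311 servings → $0.99.
kidney beans only: max(1543/494, 12/6) = 3.123 servings → $1.41.
banana + kidney beans with both targets exact would need a negative amount; discard.
The minimum over all feasible corners is $0.99.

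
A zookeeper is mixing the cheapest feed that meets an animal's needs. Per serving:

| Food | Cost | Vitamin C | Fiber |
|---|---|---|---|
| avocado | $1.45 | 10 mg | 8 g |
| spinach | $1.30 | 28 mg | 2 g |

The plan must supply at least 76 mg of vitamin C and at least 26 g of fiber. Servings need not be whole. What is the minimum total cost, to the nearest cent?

$6.31

An LP optimum is at a vertex; with two nutrient constraints at most two foods are used. Check each candidate.
avocado only: max(76/10, 26/8) = 7.6 servings → $11.02.
spinach only: max(76/28, 26/2) = 13 servings → $16.90.
avocado + spinach with both tight: 2.824 servings and 1.706 servings → $6.31.
Cheapest feasible corner: $6.31.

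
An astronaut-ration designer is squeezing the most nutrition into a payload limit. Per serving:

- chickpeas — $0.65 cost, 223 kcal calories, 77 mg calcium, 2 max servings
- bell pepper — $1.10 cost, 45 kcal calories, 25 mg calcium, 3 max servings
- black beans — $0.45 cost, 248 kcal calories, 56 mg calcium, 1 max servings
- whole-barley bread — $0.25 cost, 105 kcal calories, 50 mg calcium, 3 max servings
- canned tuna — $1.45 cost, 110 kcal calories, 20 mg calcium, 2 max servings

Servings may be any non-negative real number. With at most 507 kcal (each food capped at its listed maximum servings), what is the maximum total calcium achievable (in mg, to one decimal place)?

244.7 mg

Calcium per kcal: bell pepper 0.5556, whole-barley bread 0.4762, chickpeas 0.3453, black beans 0.2258, canned tuna 0.1818.
Take 3 servings of bell pepper: uses 135 kcal, +75.0 mg calcium (running total 75.0 mg).
Take 3 servings of whole-barley bread: uses 315 kcal, +150.0 mg calcium (running total 225.0 mg).
Take 0.2556 servings of chickpeas: uses 57 kcal, +19.7 mg calcium (running total 244.7 mg).
Greedy by best ratio exhausts the calories allowance optimally: 244.7 mg.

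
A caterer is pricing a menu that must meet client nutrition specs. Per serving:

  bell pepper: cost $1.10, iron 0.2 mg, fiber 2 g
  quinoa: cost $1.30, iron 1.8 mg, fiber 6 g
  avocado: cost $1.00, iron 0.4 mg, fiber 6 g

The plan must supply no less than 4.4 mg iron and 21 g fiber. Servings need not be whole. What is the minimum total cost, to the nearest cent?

$4.14

Minimising a linear cost over {iron ≥ 4.4, fiber ≥ 21, servings ≥ 0} — the optimum is at a vertex, using one or two foods.
bell pepper only: max(4.4/0.2, 21/2) = 22 servings → $24.20.
quinoa only: max(4.4/1.8, 21/6) = 3.5 servings → $4.55.
avocado only: max(4.4/0.4, 21/6) = 11 servings → $11.00.
bell pepper + quinoa with both tight: 4.75 servings and 1.917 servings → $7.72.
bell pepper + avocado: intersection lies outside the first quadrant.
quinoa + avocado with both tight: 2.143 servings and 1.357 servings → $4.14.
The minimum over all feasible corners is $4.14.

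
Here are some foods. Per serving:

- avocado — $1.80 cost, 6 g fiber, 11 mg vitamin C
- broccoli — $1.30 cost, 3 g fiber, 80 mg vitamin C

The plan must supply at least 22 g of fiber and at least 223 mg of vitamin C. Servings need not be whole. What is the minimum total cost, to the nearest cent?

A basic optimal solution has at most two foods positive. Try each food alone and each pair with both targets met exactly.
avocado only: max(22/6, 223/11) = 20.27 servings → $36.49.
broccoli only: max(22/3, 223/80) = 7.333 servings → $9.53.
avocado + broccoli with both tight: 2.441 servings and 2.452 servings → $7.58.
So the least-cost plan costs $7.58.

$7.58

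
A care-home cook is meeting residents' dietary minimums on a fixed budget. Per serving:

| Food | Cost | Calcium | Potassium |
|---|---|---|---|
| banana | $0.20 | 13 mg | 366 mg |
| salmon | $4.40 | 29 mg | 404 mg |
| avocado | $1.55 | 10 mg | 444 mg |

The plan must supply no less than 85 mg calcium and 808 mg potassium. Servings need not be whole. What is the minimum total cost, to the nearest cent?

$1.31

With two linear requirements the optimum uses one or two foods; enumerate the corners.
banana only: max(85/13, 808/366) = 6.538 servings → $1.31.
salmon only: max(85/29, 808/404) = 2.931 servings → $12.90.
avocado only: max(85/10, 808/444) = 8.5 servings → $13.18.
banana + salmon with both targets exact would need a negative amount; discard.
banana + avocado: the both-tight solution has a negative serving — not a feasible corner.
salmon + avocado: intersection lies outside the first quadrant.
Cheapest feasible corner: $1.31.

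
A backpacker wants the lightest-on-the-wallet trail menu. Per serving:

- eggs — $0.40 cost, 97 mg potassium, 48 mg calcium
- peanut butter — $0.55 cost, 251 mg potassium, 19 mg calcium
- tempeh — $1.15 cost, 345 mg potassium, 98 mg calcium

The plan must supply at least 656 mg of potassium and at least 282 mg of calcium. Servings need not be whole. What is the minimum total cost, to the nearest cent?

$2.51

A basic optimal solution has at most two foods positive. Try each food alone and each pair with both targets met exactly.
eggs only: max(656/97, 282/48) = 6.763 servings → $2.71.
peanut butter only: max(656/251, 282/19) = 14.84 servings → $8.16.
tempeh only: max(656/345, 282/98) = 2.878 servings → $3.31.
eggs + peanut butter with both tight: 5.715 servings and 0.4051 servings → $2.51.
eggs + tempeh with both tight: 4.678 servings and 0.5861 servings → $2.55.
peanut butter + tempeh: intersection lies outside the first quadrant.
Cheapest feasible corner: $2.51.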